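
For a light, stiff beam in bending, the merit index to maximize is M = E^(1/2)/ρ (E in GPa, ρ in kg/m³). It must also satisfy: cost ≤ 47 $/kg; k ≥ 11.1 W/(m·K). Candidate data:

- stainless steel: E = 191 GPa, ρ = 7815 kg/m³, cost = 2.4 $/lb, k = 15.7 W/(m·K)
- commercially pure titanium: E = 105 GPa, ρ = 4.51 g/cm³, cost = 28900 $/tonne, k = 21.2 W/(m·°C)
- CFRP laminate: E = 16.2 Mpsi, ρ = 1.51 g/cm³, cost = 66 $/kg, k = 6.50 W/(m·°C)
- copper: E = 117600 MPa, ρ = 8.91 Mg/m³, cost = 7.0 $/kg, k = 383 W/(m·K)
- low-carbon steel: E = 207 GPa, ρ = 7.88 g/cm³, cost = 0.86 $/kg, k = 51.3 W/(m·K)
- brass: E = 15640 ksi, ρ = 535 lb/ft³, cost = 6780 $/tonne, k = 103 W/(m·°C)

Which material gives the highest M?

commercially pure titanium

Screen on constraints: cost ≤ 47 $/kg; k ≥ 11.1 W/(m·K). Survivors: stainless steel, commercially pure titanium, copper, low-carbon steel, brass.
In SI units:
  stainless steel: E = 191.0 GPa, ρ = 7815 kg/m³
  commercially pure titanium: E = 105.0 GPa, ρ = 4510 kg/m³
  copper: E = 117.6 GPa, ρ = 8910 kg/m³
  low-carbon steel: E = 207.0 GPa, ρ = 7880 kg/m³
  brass: E = 107.8 GPa, ρ = 8570 kg/m³
  commercially pure titanium: M = 2.27×10⁻³
  low-carbon steel: M = 1.83×10⁻³
  stainless steel: M = 1.77×10⁻³
  copper: M = 1.22×10⁻³
  brass: M = 1.21×10⁻³
The maximum is for commercially pure titanium.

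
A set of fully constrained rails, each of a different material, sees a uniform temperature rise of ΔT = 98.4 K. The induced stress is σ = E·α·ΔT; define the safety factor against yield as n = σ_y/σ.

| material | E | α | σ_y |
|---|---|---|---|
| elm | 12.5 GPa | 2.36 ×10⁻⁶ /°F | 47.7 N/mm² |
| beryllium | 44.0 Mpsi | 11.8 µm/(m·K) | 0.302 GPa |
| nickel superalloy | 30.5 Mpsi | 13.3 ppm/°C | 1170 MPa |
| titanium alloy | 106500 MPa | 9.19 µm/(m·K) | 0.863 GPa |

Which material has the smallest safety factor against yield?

Per material, after unit conversion:
  elm: E = 12.50, α = 4.25, σ_y = 47.70 → σ = 5.23 MPa, n = 9.13
  beryllium: E = 303.4, α = 11.8, σ_y = 302.0 → σ = 352 MPa, n = 0.857
  nickel superalloy: E = 210.3, α = 13.3, σ_y = 1170 → σ = 275 MPa, n = 4.25
  titanium alloy: E = 106.5, α = 9.19, σ_y = 863.0 → σ = 96.3 MPa, n = 8.96
The minimum is beryllium at n = 0.857.

beryllium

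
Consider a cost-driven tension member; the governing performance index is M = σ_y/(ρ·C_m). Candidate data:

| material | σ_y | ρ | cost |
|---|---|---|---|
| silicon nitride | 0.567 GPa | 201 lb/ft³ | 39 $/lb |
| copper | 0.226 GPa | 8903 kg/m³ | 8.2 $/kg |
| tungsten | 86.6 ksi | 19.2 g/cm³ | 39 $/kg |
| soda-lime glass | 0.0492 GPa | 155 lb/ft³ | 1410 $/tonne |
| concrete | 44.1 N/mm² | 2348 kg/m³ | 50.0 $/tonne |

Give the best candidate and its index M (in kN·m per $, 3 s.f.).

Putting every candidate on a common basis:
  silicon nitride: σ_y = 567.0 MPa, ρ = 3220 kg/m³, cost = 85.98 $/kg
  copper: σ_y = 226.0 MPa, ρ = 8903 kg/m³, cost = 8.200 $/kg
  tungsten: σ_y = 597.1 MPa, ρ = 19200 kg/m³, cost = 39.00 $/kg
  soda-lime glass: σ_y = 49.20 MPa, ρ = 2483 kg/m³, cost = 1.410 $/kg
  concrete: σ_y = 44.10 MPa, ρ = 2348 kg/m³, cost = 0.05000 $/kg
  concrete: M = 376 kN·m per $
  soda-lime glass: M = 14.1 kN·m per $
  copper: M = 3.10 kN·m per $
  silicon nitride: M = 2.05 kN·m per $
  tungsten: M = 0.797 kN·m per $
Concrete has the largest M.

concrete, M = 376 kN·m per $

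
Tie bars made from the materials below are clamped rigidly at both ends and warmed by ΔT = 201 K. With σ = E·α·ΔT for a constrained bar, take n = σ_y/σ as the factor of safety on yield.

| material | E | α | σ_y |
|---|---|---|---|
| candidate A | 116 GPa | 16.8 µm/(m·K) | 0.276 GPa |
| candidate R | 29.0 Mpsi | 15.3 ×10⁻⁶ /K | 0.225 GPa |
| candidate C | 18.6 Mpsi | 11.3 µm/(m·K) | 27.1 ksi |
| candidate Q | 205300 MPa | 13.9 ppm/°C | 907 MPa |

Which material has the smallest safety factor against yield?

Converting E to GPa, α to ×10⁻⁶/K, σ_y to MPa, then σ and n for each:
  candidate A: E = 116.0, α = 16.8, σ_y = 276.0 → σ = 392 MPa, n = 0.705
  candidate R: E = 199.9, α = 15.3, σ_y = 225.0 → σ = 615 MPa, n = 0.366
  candidate C: E = 128.2, α = 11.3, σ_y = 186.8 → σ = 291 MPa, n = 0.641
  candidate Q: E = 205.3, α = 13.9, σ_y = 907.0 → σ = 574 MPa, n = 1.58
The minimum is candidate R at n = 0.366.

candidate R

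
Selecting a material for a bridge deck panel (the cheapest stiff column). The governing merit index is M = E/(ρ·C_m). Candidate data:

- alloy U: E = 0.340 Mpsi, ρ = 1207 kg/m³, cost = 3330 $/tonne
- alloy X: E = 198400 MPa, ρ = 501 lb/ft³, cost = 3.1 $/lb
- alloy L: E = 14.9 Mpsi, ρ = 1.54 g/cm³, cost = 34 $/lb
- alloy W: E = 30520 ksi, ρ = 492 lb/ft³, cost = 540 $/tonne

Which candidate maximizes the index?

In SI units:
  alloy U: E = 2.344 GPa, ρ = 1207 kg/m³, cost = 3.330 $/kg
  alloy X: E = 198.4 GPa, ρ = 8025 kg/m³, cost = 6.834 $/kg
  alloy L: E = 102.7 GPa, ρ = 1540 kg/m³, cost = 74.96 $/kg
  alloy W: E = 210.4 GPa, ρ = 7881 kg/m³, cost = 0.5400 $/kg
  alloy W: M = 49.4 MN·m per $
  alloy X: M = 3.62 MN·m per $
  alloy L: M = 0.890 MN·m per $
  alloy U: M = 0.583 MN·m per $
Alloy W has the largest M.

alloy W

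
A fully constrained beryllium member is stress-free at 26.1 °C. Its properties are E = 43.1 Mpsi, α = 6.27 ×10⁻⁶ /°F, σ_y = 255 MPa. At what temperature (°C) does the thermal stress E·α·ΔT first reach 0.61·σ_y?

E = 43.1 Mpsi = 297.2 GPa.
α = 6.27×10⁻⁶/°F × 9/5 = 11.3×10⁻⁶/K.
E·α·ΔT = 155.5 MPa ⇒ ΔT = 155.5 / (297.2×10³ × 11.3×10⁻⁶) = 46.38 K.
T = 26.1 + 46.38 = 72.48 °C.

72.5 °C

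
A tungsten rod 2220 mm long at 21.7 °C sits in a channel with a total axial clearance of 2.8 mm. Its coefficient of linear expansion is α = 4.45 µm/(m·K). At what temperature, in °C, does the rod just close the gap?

α·L₀·ΔT = 2.8 mm ⇒ ΔT = 2.8 / (4.45×10⁻⁶ × 2220.0) = 283.4 K.
T = 21.7 + 283.4 = 305.1 °C.

305 °C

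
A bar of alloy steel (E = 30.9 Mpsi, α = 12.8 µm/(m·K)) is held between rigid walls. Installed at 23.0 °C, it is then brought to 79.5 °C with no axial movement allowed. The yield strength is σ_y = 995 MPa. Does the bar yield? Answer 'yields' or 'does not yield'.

does not yield

E = 30.9 Mpsi = 213.0 GPa.
ΔT = 56.50 K. Constrained thermal stress σ = E·α·ΔT = 213.0×10³ MPa × 12.8×10⁻⁶ × 56.50 = 154 MPa (compressive).
Compare to σ_y = 995 MPa: σ < σ_y, so it does not yield.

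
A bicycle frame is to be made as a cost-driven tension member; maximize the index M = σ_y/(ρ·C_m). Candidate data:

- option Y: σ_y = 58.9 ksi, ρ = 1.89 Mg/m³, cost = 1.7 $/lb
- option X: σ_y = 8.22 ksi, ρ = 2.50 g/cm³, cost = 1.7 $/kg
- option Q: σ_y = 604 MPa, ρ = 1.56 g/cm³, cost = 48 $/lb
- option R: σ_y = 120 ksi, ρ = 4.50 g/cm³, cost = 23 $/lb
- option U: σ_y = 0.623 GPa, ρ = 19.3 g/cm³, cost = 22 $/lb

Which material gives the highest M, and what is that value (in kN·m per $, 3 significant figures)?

option Y, M = 57.3 kN·m per $

Normalizing units and computing the index:
  option Y: σ_y = 406.1 MPa, ρ = 1890 kg/m³, cost = 3.748 $/kg
  option X: σ_y = 56.67 MPa, ρ = 2500 kg/m³, cost = 1.700 $/kg
  option Q: σ_y = 604.0 MPa, ρ = 1560 kg/m³, cost = 105.8 $/kg
  option R: σ_y = 827.4 MPa, ρ = 4500 kg/m³, cost = 50.71 $/kg
  option U: σ_y = 623.0 MPa, ρ = 19300 kg/m³, cost = 48.50 $/kg
  option Y: M = 57.3 kN·m per $
  option X: M = 13.3 kN·m per $
  option Q: M = 3.66 kN·m per $
  option R: M = 3.63 kN·m per $
  option U: M = 0.666 kN·m per $
The maximum is for option Y.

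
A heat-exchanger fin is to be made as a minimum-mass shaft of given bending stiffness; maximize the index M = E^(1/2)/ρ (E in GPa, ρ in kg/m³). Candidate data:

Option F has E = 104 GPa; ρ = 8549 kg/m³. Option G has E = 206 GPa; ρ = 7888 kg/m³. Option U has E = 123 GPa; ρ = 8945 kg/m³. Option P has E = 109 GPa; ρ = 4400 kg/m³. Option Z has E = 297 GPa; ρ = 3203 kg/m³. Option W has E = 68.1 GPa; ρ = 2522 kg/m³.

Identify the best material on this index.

option Z

Evaluate M for each candidate:
  option Z: M = 5.38×10⁻³
  option W: M = 3.27×10⁻³
  option P: M = 2.37×10⁻³
  option G: M = 1.82×10⁻³
  option U: M = 1.24×10⁻³
  option F: M = 1.19×10⁻³
Highest index: option Z.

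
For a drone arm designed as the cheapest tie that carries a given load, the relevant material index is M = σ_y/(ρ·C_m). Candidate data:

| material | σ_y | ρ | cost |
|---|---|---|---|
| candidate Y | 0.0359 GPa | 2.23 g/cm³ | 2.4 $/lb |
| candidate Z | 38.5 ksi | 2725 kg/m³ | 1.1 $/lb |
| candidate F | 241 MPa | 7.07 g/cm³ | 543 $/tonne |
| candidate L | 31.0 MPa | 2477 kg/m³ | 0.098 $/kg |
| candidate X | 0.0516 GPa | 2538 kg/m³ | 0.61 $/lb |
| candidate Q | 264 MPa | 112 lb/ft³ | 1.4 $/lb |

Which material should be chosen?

candidate L

Normalizing units and computing the index:
  candidate Y: σ_y = 35.90 MPa, ρ = 2230 kg/m³, cost = 5.291 $/kg
  candidate Z: σ_y = 265.4 MPa, ρ = 2725 kg/m³, cost = 2.425 $/kg
  candidate F: σ_y = 241.0 MPa, ρ = 7070 kg/m³, cost = 0.5430 $/kg
  candidate L: σ_y = 31.00 MPa, ρ = 2477 kg/m³, cost = 0.09800 $/kg
  candidate X: σ_y = 51.60 MPa, ρ = 2538 kg/m³, cost = 1.345 $/kg
  candidate Q: σ_y = 264.0 MPa, ρ = 1794 kg/m³, cost = 3.086 $/kg
  candidate L: M = 128 kN·m per $
  candidate F: M = 62.8 kN·m per $
  candidate Q: M = 47.7 kN·m per $
  candidate Z: M = 40.2 kN·m per $
  candidate X: M = 15.1 kN·m per $
  candidate Y: M = 3.04 kN·m per $
The maximum is for candidate L.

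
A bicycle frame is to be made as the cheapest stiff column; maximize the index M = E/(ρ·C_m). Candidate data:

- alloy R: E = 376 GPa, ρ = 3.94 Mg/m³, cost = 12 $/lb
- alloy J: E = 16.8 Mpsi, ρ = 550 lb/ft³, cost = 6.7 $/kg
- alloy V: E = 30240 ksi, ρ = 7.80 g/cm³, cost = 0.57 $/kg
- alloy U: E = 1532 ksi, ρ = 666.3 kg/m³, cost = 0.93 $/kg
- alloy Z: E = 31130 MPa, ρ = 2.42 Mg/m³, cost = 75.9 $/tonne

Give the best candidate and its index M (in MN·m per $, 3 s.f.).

In SI units:
  alloy R: E = 376.0 GPa, ρ = 3940 kg/m³, cost = 26.46 $/kg
  alloy J: E = 115.8 GPa, ρ = 8810 kg/m³, cost = 6.700 $/kg
  alloy V: E = 208.5 GPa, ρ = 7800 kg/m³, cost = 0.5700 $/kg
  alloy U: E = 10.56 GPa, ρ = 666.3 kg/m³, cost = 0.9300 $/kg
  alloy Z: E = 31.13 GPa, ρ = 2420 kg/m³, cost = 0.07590 $/kg
  alloy Z: M = 169 MN·m per $
  alloy V: M = 46.9 MN·m per $
  alloy U: M = 17.0 MN·m per $
  alloy R: M = 3.61 MN·m per $
  alloy J: M = 1.96 MN·m per $
Alloy Z ranks first.

alloy Z, M = 169 MN·m per $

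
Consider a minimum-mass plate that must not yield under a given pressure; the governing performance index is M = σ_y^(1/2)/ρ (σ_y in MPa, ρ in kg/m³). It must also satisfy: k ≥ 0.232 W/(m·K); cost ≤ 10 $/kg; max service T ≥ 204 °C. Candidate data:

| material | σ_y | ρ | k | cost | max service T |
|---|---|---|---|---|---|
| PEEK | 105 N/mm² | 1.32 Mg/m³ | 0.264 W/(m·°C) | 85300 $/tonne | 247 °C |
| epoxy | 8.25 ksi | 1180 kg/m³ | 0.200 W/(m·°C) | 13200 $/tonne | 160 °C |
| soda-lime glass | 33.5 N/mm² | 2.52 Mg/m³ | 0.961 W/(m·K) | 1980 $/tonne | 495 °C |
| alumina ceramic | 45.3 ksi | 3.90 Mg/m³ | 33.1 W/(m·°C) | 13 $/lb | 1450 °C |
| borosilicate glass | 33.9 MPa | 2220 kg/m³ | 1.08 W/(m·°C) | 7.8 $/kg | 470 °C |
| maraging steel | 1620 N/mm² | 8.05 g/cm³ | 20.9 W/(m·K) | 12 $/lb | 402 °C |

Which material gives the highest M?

borosilicate glass

Screen on constraints: k ≥ 0.232 W/(m·K); cost ≤ 10 $/kg; max service T ≥ 204 °C. Survivors: soda-lime glass, borosilicate glass.
In SI units:
  soda-lime glass: σ_y = 33.50 MPa, ρ = 2520 kg/m³
  borosilicate glass: σ_y = 33.90 MPa, ρ = 2220 kg/m³
  borosilicate glass: M = 2.62×10⁻³
  soda-lime glass: M = 2.30×10⁻³
Borosilicate glass has the largest M.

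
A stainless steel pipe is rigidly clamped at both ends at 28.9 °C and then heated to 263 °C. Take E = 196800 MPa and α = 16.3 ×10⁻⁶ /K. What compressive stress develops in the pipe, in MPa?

751 MPa

E = 196800 MPa = 196.8 GPa.
ΔT = 234.1 K. Constrained thermal stress σ = E·α·ΔT = 196.8×10³ MPa × 16.3×10⁻⁶ × 234.1 = 751 MPa (compressive).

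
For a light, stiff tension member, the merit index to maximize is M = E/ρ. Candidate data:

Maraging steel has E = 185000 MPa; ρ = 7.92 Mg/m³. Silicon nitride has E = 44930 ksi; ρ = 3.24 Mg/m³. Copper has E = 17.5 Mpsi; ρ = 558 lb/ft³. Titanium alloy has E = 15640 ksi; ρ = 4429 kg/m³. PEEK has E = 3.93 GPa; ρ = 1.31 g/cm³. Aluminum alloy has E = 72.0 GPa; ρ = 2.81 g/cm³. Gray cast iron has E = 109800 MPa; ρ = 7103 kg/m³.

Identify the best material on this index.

silicon nitride

Convert each candidate to consistent units, then evaluate M:
  maraging steel: E = 185.0 GPa, ρ = 7920 kg/m³
  silicon nitride: E = 309.8 GPa, ρ = 3240 kg/m³
  copper: E = 120.7 GPa, ρ = 8938 kg/m³
  titanium alloy: E = 107.8 GPa, ρ = 4429 kg/m³
  PEEK: E = 3.930 GPa, ρ = 1310 kg/m³
  aluminum alloy: E = 72.00 GPa, ρ = 2810 kg/m³
  gray cast iron: E = 109.8 GPa, ρ = 7103 kg/m³
  silicon nitride: M = 95.6 MN·m/kg
  aluminum alloy: M = 25.6 MN·m/kg
  titanium alloy: M = 24.3 MN·m/kg
  maraging steel: M = 23.4 MN·m/kg
  gray cast iron: M = 15.5 MN·m/kg
  copper: M = 13.5 MN·m/kg
  PEEK: M = 3.00 MN·m/kg
Silicon nitride has the largest M.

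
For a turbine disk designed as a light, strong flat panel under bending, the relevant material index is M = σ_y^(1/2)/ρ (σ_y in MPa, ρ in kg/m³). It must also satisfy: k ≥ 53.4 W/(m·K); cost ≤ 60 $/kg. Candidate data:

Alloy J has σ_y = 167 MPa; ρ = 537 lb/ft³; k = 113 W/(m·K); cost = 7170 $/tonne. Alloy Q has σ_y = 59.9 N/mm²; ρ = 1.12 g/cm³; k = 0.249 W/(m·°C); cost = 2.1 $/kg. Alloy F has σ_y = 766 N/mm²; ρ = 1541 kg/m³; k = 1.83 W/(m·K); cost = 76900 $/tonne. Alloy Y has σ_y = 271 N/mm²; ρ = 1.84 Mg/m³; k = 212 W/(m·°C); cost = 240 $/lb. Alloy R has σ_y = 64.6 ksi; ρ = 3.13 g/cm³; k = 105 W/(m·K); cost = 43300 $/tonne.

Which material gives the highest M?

alloy R

Screen on constraints: k ≥ 53.4 W/(m·K); cost ≤ 60 $/kg. Survivors: alloy J, alloy R.
Putting every candidate on a common basis:
  alloy J: σ_y = 167.0 MPa, ρ = 8602 kg/m³
  alloy R: σ_y = 445.4 MPa, ρ = 3130 kg/m³
  alloy R: M = 6.74×10⁻³
  alloy J: M = 1.50×10⁻³
The maximum is for alloy R.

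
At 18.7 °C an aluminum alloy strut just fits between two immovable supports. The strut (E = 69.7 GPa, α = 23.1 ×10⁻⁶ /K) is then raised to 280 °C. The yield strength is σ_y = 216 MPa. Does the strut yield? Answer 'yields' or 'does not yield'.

yields

ΔT = 261.3 K. Constrained thermal stress σ = E·α·ΔT = 69.70×10³ MPa × 23.1×10⁻⁶ × 261.3 = 421 MPa (compressive).
Compare to σ_y = 216 MPa: σ ≥ σ_y, so it yields.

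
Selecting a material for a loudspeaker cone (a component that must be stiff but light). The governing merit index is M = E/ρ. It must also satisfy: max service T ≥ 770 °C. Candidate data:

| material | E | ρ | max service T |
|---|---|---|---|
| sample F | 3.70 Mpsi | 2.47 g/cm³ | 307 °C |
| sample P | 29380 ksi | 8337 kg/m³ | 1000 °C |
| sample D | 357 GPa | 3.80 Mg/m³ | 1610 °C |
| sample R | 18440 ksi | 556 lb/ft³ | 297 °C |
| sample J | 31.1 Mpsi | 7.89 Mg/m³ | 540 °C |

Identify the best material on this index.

Screen on constraints: max service T ≥ 770 °C. Survivors: sample P, sample D.
Convert each candidate to consistent units, then evaluate M:
  sample P: E = 202.6 GPa, ρ = 8337 kg/m³
  sample D: E = 357.0 GPa, ρ = 3800 kg/m³
  sample D: M = 93.9 MN·m/kg
  sample P: M = 24.3 MN·m/kg
Sample D has the largest M.

sample D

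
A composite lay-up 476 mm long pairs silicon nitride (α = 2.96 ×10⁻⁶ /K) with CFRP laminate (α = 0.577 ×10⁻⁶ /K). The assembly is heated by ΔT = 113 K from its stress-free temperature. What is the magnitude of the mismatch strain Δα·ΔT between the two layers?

2.69×10⁻⁴

Δα = |2.96 − 0.577|×10⁻⁶/K = 2.38×10⁻⁶/K.
Mismatch strain = Δα·ΔT = 2.38×10⁻⁶ × 113.0 = 2.69×10⁻⁴.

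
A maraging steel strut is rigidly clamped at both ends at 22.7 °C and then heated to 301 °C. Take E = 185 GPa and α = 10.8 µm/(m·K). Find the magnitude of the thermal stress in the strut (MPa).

556 MPa

ΔT = 278.3 K. Constrained thermal stress σ = E·α·ΔT = 185.0×10³ MPa × 10.8×10⁻⁶ × 278.3 = 556 MPa (compressive).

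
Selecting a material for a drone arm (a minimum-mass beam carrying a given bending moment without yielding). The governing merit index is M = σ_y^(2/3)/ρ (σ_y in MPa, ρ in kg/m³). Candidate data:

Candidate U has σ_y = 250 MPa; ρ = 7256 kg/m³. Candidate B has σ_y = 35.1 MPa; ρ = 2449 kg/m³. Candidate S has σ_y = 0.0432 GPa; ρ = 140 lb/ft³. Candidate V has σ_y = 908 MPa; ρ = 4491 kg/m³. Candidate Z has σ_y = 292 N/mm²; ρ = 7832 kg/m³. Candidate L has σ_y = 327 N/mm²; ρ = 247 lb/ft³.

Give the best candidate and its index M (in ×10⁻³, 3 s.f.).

Putting every candidate on a common basis:
  candidate U: σ_y = 250.0 MPa, ρ = 7256 kg/m³
  candidate B: σ_y = 35.10 MPa, ρ = 2449 kg/m³
  candidate S: σ_y = 43.20 MPa, ρ = 2243 kg/m³
  candidate V: σ_y = 908.0 MPa, ρ = 4491 kg/m³
  candidate Z: σ_y = 292.0 MPa, ρ = 7832 kg/m³
  candidate L: σ_y = 327.0 MPa, ρ = 3957 kg/m³
  candidate V: M = 20.9×10⁻³
  candidate L: M = 12.0×10⁻³
  candidate Z: M = 5.62×10⁻³
  candidate S: M = 5.49×10⁻³
  candidate U: M = 5.47×10⁻³
  candidate B: M = 4.38×10⁻³
Candidate V ranks first.

candidate V, M = 20.9×10⁻³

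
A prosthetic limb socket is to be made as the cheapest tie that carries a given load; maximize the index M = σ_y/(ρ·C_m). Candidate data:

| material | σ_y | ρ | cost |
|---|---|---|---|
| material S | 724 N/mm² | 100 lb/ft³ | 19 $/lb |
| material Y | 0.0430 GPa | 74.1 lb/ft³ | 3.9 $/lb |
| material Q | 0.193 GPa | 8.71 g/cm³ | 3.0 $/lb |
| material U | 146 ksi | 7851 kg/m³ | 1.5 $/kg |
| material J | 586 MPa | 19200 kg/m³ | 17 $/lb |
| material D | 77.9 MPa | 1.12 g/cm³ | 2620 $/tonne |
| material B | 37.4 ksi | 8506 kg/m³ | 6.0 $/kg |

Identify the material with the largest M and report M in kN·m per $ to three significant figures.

In SI units:
  material S: σ_y = 724.0 MPa, ρ = 1602 kg/m³, cost = 41.89 $/kg
  material Y: σ_y = 43.00 MPa, ρ = 1187 kg/m³, cost = 8.598 $/kg
  material Q: σ_y = 193.0 MPa, ρ = 8710 kg/m³, cost = 6.614 $/kg
  material U: σ_y = 1007 MPa, ρ = 7851 kg/m³, cost = 1.500 $/kg
  material J: σ_y = 586.0 MPa, ρ = 19200 kg/m³, cost = 37.48 $/kg
  material D: σ_y = 77.90 MPa, ρ = 1120 kg/m³, cost = 2.620 $/kg
  material B: σ_y = 257.9 MPa, ρ = 8506 kg/m³, cost = 6.000 $/kg
  material U: M = 85.5 kN·m per $
  material D: M = 26.5 kN·m per $
  material S: M = 10.8 kN·m per $
  material B: M = 5.05 kN·m per $
  material Y: M = 4.21 kN·m per $
  material Q: M = 3.35 kN·m per $
  material J: M = 0.814 kN·m per $
The maximum is for material U.

material U, M = 85.5 kN·m per $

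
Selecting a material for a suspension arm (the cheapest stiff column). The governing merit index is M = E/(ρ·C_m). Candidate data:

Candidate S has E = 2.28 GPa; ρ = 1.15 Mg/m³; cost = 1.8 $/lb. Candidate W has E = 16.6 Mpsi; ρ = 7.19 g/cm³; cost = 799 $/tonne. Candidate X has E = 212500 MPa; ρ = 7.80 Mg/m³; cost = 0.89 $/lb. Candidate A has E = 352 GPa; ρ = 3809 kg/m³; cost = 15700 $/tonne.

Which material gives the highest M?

candidate W

Putting every candidate on a common basis:
  candidate S: E = 2.280 GPa, ρ = 1150 kg/m³, cost = 3.968 $/kg
  candidate W: E = 114.5 GPa, ρ = 7190 kg/m³, cost = 0.7990 $/kg
  candidate X: E = 212.5 GPa, ρ = 7800 kg/m³, cost = 1.962 $/kg
  candidate A: E = 352.0 GPa, ρ = 3809 kg/m³, cost = 15.70 $/kg
  candidate W: M = 19.9 MN·m per $
  candidate X: M = 13.9 MN·m per $
  candidate A: M = 5.89 MN·m per $
  candidate S: M = 0.500 MN·m per $
Highest index: candidate W.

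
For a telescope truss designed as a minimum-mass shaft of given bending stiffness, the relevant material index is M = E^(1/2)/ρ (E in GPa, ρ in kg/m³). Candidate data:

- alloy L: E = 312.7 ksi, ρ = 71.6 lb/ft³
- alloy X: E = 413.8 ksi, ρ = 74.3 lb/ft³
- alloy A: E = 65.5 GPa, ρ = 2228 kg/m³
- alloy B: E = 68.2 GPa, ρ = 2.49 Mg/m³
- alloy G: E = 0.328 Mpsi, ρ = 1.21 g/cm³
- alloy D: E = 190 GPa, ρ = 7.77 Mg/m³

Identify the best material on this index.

alloy A

After converting to SI:
  alloy L: E = 2.156 GPa, ρ = 1147 kg/m³
  alloy X: E = 2.853 GPa, ρ = 1190 kg/m³
  alloy A: E = 65.50 GPa, ρ = 2228 kg/m³
  alloy B: E = 68.20 GPa, ρ = 2490 kg/m³
  alloy G: E = 2.261 GPa, ρ = 1210 kg/m³
  alloy D: E = 190.0 GPa, ρ = 7770 kg/m³
  alloy A: M = 3.63×10⁻³
  alloy B: M = 3.32×10⁻³
  alloy D: M = 1.77×10⁻³
  alloy X: M = 1.42×10⁻³
  alloy L: M = 1.28×10⁻³
  alloy G: M = 1.24×10⁻³
The maximum is for alloy A.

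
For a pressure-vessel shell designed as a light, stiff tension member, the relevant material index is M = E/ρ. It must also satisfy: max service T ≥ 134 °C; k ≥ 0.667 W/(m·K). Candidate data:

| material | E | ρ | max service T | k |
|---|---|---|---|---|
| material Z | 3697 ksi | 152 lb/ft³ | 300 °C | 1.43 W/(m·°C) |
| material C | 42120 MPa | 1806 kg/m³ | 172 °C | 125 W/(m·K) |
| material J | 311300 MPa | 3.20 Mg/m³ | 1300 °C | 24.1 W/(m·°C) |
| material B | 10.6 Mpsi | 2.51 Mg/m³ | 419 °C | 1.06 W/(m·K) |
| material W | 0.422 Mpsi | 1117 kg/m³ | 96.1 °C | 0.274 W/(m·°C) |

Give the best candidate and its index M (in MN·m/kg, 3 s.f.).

Screen on constraints: max service T ≥ 134 °C; k ≥ 0.667 W/(m·K). Survivors: material Z, material C, material J, material B.
After converting to SI:
  material Z: E = 25.49 GPa, ρ = 2435 kg/m³
  material C: E = 42.12 GPa, ρ = 1806 kg/m³
  material J: E = 311.3 GPa, ρ = 3200 kg/m³
  material B: E = 73.08 GPa, ρ = 2510 kg/m³
  material J: M = 97.3 MN·m/kg
  material B: M = 29.1 MN·m/kg
  material C: M = 23.3 MN·m/kg
  material Z: M = 10.5 MN·m/kg
The maximum is for material J.

material J, M = 97.3 MN·m/kg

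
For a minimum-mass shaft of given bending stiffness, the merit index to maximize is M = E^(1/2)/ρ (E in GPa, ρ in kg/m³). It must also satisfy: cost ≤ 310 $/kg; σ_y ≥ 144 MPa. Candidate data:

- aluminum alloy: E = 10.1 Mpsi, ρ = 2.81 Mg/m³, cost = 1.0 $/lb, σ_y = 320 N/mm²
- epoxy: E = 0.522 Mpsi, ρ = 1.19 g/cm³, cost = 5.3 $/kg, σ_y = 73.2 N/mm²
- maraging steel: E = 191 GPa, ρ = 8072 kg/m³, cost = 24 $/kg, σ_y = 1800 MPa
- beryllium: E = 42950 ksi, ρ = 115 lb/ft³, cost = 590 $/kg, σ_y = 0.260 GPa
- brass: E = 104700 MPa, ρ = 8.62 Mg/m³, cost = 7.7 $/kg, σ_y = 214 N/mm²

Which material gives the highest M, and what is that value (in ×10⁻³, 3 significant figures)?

Screen on constraints: cost ≤ 310 $/kg; σ_y ≥ 144 MPa. Survivors: aluminum alloy, maraging steel, brass.
Normalizing units and computing the index:
  aluminum alloy: E = 69.64 GPa, ρ = 2810 kg/m³
  maraging steel: E = 191.0 GPa, ρ = 8072 kg/m³
  brass: E = 104.7 GPa, ρ = 8620 kg/m³
  aluminum alloy: M = 2.97×10⁻³
  maraging steel: M = 1.71×10⁻³
  brass: M = 1.19×10⁻³
Aluminum alloy ranks first.

aluminum alloy, M = 2.97×10⁻³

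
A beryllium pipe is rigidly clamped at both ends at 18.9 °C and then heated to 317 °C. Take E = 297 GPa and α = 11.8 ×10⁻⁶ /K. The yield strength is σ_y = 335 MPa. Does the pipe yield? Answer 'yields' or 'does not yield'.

yields

ΔT = 298.1 K. Constrained thermal stress σ = E·α·ΔT = 297.0×10³ MPa × 11.8×10⁻⁶ × 298.1 = 1040 MPa (compressive).
Compare to σ_y = 335 MPa: σ ≥ σ_y, so it yields.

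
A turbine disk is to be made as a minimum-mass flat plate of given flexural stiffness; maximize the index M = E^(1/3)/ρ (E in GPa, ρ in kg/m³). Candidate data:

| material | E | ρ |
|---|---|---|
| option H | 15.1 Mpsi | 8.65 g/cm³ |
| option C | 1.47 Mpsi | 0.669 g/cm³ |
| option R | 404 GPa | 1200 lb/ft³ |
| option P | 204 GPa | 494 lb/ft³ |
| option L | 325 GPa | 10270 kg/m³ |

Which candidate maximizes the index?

Putting every candidate on a common basis:
  option H: E = 104.1 GPa, ρ = 8650 kg/m³
  option C: E = 10.14 GPa, ρ = 669.0 kg/m³
  option R: E = 404.0 GPa, ρ = 19220 kg/m³
  option P: E = 204.0 GPa, ρ = 7913 kg/m³
  option L: E = 325.0 GPa, ρ = 10270 kg/m³
  option C: M = 3.23×10⁻³
  option P: M = 0.744×10⁻³
  option L: M = 0.669×10⁻³
  option H: M = 0.544×10⁻³
  option R: M = 0.385×10⁻³
Highest index: option C.

option C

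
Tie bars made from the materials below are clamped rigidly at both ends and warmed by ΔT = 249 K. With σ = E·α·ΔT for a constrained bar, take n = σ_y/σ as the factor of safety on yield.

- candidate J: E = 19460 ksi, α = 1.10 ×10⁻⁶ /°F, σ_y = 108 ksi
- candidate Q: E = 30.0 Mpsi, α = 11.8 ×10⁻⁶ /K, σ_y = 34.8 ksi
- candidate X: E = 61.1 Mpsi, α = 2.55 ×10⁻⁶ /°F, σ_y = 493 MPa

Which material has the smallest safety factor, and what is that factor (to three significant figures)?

candidate Q, n = 0.395

Per material, after unit conversion:
  candidate J: E = 134.2, α = 1.98, σ_y = 744.6 → σ = 66.1 MPa, n = 11.3
  candidate Q: E = 206.8, α = 11.8, σ_y = 239.9 → σ = 608 MPa, n = 0.395
  candidate X: E = 421.3, α = 4.59, σ_y = 493.0 → σ = 481 MPa, n = 1.02
Candidate Q has the lowest safety factor, n = 0.395.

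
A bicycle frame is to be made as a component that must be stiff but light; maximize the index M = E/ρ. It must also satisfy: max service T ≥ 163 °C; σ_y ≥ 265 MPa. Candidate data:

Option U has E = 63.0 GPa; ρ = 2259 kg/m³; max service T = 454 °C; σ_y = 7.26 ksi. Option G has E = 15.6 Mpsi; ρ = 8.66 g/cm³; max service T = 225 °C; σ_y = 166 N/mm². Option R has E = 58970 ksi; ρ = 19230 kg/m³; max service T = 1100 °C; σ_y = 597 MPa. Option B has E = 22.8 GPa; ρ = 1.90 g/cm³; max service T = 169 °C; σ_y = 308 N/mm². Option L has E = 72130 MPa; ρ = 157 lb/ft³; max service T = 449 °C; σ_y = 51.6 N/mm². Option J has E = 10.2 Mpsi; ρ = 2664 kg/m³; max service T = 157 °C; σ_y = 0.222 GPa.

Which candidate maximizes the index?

option R

Screen on constraints: max service T ≥ 163 °C; σ_y ≥ 265 MPa. Survivors: option R, option B.
In SI units:
  option R: E = 406.6 GPa, ρ = 19230 kg/m³
  option B: E = 22.80 GPa, ρ = 1900 kg/m³
  option R: M = 21.1 MN·m/kg
  option B: M = 12.0 MN·m/kg
The maximum is for option R.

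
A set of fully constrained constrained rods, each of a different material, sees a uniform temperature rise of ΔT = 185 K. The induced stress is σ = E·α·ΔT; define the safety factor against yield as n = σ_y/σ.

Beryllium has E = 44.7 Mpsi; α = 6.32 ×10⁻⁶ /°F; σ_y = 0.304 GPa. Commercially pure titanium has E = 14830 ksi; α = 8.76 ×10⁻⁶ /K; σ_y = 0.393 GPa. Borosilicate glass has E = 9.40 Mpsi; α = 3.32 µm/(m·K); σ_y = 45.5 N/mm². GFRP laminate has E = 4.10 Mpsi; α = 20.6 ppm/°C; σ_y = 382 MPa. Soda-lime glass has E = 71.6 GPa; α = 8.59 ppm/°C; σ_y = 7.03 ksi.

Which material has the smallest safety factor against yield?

soda-lime glass

Converting E to GPa, α to ×10⁻⁶/K, σ_y to MPa, then σ and n for each:
  beryllium: E = 308.2, α = 11.4, σ_y = 304.0 → σ = 649 MPa, n = 0.469
  commercially pure titanium: E = 102.2, α = 8.76, σ_y = 393.0 → σ = 166 MPa, n = 2.37
  borosilicate glass: E = 64.81, α = 3.32, σ_y = 45.50 → σ = 39.8 MPa, n = 1.14
  GFRP laminate: E = 28.27, α = 20.6, σ_y = 382.0 → σ = 108 MPa, n = 3.55
  soda-lime glass: E = 71.60, α = 8.59, σ_y = 48.47 → σ = 114 MPa, n = 0.426
Smallest n: soda-lime glass with n = 0.426.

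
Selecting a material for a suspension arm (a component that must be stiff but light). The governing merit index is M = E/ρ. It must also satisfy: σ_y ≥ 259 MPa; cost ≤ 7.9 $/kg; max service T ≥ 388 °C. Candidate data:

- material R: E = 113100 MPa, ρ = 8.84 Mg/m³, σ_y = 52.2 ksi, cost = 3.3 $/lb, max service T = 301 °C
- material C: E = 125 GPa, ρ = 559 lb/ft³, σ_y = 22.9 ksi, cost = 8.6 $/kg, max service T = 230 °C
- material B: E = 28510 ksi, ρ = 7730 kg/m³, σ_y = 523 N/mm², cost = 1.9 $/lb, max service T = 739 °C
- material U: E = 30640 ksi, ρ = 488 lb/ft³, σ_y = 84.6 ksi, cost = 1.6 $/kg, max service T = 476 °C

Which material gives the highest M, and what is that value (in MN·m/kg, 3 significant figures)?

Screen on constraints: σ_y ≥ 259 MPa; cost ≤ 7.9 $/kg; max service T ≥ 388 °C. Survivors: material B, material U.
After converting to SI:
  material B: E = 196.6 GPa, ρ = 7730 kg/m³
  material U: E = 211.3 GPa, ρ = 7817 kg/m³
  material U: M = 27.0 MN·m/kg
  material B: M = 25.4 MN·m/kg
Material U ranks first.

material U, M = 27.0 MN·m/kg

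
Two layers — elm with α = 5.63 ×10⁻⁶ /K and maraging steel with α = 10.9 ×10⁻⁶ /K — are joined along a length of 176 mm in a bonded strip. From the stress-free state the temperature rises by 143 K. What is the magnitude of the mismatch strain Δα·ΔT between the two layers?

Δα = |5.63 − 10.9|×10⁻⁶/K = 5.27×10⁻⁶/K.
Mismatch strain = Δα·ΔT = 5.27×10⁻⁶ × 143.0 = 7.54×10⁻⁴.

7.54×10⁻⁴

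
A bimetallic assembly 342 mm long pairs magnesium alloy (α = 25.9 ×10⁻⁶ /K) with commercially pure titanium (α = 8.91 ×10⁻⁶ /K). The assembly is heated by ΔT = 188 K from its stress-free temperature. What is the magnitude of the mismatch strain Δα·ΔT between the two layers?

3.19×10⁻³

Δα = |25.9 − 8.91|×10⁻⁶/K = 17.0×10⁻⁶/K.
Mismatch strain = Δα·ΔT = 17.0×10⁻⁶ × 188.0 = 3.19×10⁻³.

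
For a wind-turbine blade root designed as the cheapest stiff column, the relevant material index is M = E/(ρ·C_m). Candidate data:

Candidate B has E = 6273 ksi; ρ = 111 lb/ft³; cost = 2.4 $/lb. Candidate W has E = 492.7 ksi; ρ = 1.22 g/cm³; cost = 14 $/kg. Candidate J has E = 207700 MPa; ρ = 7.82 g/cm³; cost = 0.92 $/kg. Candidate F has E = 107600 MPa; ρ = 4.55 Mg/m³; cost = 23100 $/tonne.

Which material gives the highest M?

Putting every candidate on a common basis:
  candidate B: E = 43.25 GPa, ρ = 1778 kg/m³, cost = 5.291 $/kg
  candidate W: E = 3.397 GPa, ρ = 1220 kg/m³, cost = 14.00 $/kg
  candidate J: E = 207.7 GPa, ρ = 7820 kg/m³, cost = 0.9200 $/kg
  candidate F: E = 107.6 GPa, ρ = 4550 kg/m³, cost = 23.10 $/kg
  candidate J: M = 28.9 MN·m per $
  candidate B: M = 4.60 MN·m per $
  candidate F: M = 1.02 MN·m per $
  candidate W: M = 0.199 MN·m per $
Highest index: candidate J.

candidate J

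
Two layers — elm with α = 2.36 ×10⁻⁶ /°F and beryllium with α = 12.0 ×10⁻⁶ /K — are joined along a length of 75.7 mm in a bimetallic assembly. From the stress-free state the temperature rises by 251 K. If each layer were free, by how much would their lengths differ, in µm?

147 µm

elm: α = 2.36×10⁻⁶/°F × 9/5 = 4.25×10⁻⁶/K.
Δα = |4.25 − 12.0|×10⁻⁶/K = 7.75×10⁻⁶/K.
ΔL_mismatch = Δα·L·ΔT = 7.75×10⁻⁶ × 75.7 mm × 251.0 K = 147 µm.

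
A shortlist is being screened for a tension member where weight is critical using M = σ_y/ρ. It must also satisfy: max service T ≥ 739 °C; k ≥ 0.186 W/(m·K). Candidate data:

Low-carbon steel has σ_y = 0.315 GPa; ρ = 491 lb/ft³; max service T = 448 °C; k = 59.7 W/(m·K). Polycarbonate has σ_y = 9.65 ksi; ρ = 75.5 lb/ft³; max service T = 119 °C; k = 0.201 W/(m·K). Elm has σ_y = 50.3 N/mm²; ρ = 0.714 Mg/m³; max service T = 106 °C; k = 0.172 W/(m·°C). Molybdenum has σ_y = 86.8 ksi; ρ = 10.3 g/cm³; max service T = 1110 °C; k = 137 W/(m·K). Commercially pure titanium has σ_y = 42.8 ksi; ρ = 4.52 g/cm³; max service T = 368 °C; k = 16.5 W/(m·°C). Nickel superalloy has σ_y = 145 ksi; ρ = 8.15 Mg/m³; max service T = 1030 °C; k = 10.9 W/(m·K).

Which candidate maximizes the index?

nickel superalloy

Screen on constraints: max service T ≥ 739 °C; k ≥ 0.186 W/(m·K). Survivors: molybdenum, nickel superalloy.
Normalizing units and computing the index:
  molybdenum: σ_y = 598.5 MPa, ρ = 10300 kg/m³
  nickel superalloy: σ_y = 999.7 MPa, ρ = 8150 kg/m³
  nickel superalloy: M = 123 kN·m/kg
  molybdenum: M = 58.1 kN·m/kg
Nickel superalloy has the largest M.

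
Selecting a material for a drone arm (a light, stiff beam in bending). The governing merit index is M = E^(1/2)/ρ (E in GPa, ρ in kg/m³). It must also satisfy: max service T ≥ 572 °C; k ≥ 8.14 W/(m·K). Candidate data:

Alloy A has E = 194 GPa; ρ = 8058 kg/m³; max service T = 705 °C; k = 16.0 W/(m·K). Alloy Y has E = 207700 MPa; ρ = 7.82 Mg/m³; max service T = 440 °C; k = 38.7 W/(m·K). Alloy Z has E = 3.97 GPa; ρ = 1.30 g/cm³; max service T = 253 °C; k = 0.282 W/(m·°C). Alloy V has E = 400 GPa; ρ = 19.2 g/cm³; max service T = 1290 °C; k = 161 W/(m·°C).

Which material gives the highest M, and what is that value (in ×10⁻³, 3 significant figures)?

Screen on constraints: max service T ≥ 572 °C; k ≥ 8.14 W/(m·K). Survivors: alloy A, alloy V.
After converting to SI:
  alloy A: E = 194.0 GPa, ρ = 8058 kg/m³
  alloy V: E = 400.0 GPa, ρ = 19200 kg/m³
  alloy A: M = 1.73×10⁻³
  alloy V: M = 1.04×10⁻³
Alloy A ranks first.

alloy A, M = 1.73×10⁻³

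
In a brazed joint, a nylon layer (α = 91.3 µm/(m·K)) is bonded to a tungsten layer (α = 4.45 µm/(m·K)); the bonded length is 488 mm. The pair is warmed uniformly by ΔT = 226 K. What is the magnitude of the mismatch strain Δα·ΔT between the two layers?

Δα = |91.3 − 4.45|×10⁻⁶/K = 86.8×10⁻⁶/K.
Mismatch strain = Δα·ΔT = 86.8×10⁻⁶ × 226.0 = 0.0196.

0.0196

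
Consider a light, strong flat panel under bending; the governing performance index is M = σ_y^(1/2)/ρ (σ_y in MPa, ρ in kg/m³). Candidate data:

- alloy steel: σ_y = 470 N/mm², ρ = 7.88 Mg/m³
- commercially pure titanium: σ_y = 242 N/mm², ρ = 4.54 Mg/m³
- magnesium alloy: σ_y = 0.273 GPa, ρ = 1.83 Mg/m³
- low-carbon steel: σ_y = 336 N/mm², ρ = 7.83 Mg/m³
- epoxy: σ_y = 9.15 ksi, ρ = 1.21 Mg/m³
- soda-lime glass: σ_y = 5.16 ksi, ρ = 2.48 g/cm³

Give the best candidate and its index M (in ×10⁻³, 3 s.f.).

magnesium alloy, M = 9.03×10⁻³

In SI units:
  alloy steel: σ_y = 470.0 MPa, ρ = 7880 kg/m³
  commercially pure titanium: σ_y = 242.0 MPa, ρ = 4540 kg/m³
  magnesium alloy: σ_y = 273.0 MPa, ρ = 1830 kg/m³
  low-carbon steel: σ_y = 336.0 MPa, ρ = 7830 kg/m³
  epoxy: σ_y = 63.09 MPa, ρ = 1210 kg/m³
  soda-lime glass: σ_y = 35.58 MPa, ρ = 2480 kg/m³
  magnesium alloy: M = 9.03×10⁻³
  epoxy: M = 6.56×10⁻³
  commercially pure titanium: M = 3.43×10⁻³
  alloy steel: M = 2.75×10⁻³
  soda-lime glass: M = 2.41×10⁻³
  low-carbon steel: M = 2.34×10⁻³
Magnesium alloy has the largest M.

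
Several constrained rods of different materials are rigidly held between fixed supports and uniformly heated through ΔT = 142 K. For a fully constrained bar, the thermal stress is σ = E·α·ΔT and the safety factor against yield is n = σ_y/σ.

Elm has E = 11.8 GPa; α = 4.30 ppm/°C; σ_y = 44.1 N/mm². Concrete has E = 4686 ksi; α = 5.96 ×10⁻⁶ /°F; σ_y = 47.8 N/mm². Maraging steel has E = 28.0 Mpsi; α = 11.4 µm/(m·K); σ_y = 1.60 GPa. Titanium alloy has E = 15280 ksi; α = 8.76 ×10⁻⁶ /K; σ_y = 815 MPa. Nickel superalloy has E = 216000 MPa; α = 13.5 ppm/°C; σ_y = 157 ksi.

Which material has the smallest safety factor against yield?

With everything in SI (GPa, ×10⁻⁶/K, MPa):
  elm: E = 11.80, α = 4.30, σ_y = 44.10 → σ = 7.21 MPa, n = 6.12
  concrete: E = 32.31, α = 10.7, σ_y = 47.80 → σ = 49.2 MPa, n = 0.971
  maraging steel: E = 193.1, α = 11.4, σ_y = 1600 → σ = 313 MPa, n = 5.12
  titanium alloy: E = 105.4, α = 8.76, σ_y = 815.0 → σ = 131 MPa, n = 6.22
  nickel superalloy: E = 216.0, α = 13.5, σ_y = 1082 → σ = 414 MPa, n = 2.61
Smallest n: concrete with n = 0.971.

concrete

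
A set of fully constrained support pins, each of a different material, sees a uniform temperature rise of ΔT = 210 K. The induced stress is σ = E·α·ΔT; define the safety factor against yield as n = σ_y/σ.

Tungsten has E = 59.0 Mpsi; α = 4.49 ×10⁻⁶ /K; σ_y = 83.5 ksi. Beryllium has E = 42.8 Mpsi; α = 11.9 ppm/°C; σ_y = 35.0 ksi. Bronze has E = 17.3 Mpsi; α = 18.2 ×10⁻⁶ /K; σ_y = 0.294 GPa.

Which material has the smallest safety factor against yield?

Converting E to GPa, α to ×10⁻⁶/K, σ_y to MPa, then σ and n for each:
  tungsten: E = 406.8, α = 4.49, σ_y = 575.7 → σ = 384 MPa, n = 1.50
  beryllium: E = 295.1, α = 11.9, σ_y = 241.3 → σ = 737 MPa, n = 0.327
  bronze: E = 119.3, α = 18.2, σ_y = 294.0 → σ = 456 MPa, n = 0.645
Beryllium has the lowest safety factor, n = 0.327.

beryllium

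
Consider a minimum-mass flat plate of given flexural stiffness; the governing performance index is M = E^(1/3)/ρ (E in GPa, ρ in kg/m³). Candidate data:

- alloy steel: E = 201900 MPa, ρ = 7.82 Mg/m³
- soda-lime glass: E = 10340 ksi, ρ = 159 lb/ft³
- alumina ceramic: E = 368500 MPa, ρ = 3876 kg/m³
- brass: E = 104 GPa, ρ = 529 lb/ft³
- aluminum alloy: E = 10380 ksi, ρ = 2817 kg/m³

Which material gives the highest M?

alumina ceramic

Convert each candidate to consistent units, then evaluate M:
  alloy steel: E = 201.9 GPa, ρ = 7820 kg/m³
  soda-lime glass: E = 71.29 GPa, ρ = 2547 kg/m³
  alumina ceramic: E = 368.5 GPa, ρ = 3876 kg/m³
  brass: E = 104.0 GPa, ρ = 8474 kg/m³
  aluminum alloy: E = 71.57 GPa, ρ = 2817 kg/m³
  alumina ceramic: M = 1.85×10⁻³
  soda-lime glass: M = 1.63×10⁻³
  aluminum alloy: M = 1.47×10⁻³
  alloy steel: M = 0.750×10⁻³
  brass: M = 0.555×10⁻³
Alumina ceramic has the largest M.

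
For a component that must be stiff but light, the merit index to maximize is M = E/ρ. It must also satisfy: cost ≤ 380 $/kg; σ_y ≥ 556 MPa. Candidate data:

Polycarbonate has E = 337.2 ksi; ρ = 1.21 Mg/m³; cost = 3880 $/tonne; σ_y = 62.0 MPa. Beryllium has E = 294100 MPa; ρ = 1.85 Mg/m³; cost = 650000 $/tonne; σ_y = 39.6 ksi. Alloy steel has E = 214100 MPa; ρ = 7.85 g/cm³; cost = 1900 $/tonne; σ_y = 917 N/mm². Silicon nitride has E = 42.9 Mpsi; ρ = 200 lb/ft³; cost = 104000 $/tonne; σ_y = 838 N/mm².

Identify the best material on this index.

Screen on constraints: cost ≤ 380 $/kg; σ_y ≥ 556 MPa. Survivors: alloy steel, silicon nitride.
After converting to SI:
  alloy steel: E = 214.1 GPa, ρ = 7850 kg/m³
  silicon nitride: E = 295.8 GPa, ρ = 3204 kg/m³
  silicon nitride: M = 92.3 MN·m/kg
  alloy steel: M = 27.3 MN·m/kg
The maximum is for silicon nitride.

silicon nitride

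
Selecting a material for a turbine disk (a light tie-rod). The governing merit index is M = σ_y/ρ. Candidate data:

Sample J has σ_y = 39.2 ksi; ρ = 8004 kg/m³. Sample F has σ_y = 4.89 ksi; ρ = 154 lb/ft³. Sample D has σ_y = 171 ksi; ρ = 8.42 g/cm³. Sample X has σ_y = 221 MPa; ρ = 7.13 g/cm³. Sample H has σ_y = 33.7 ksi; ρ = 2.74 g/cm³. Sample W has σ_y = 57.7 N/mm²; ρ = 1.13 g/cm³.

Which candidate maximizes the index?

sample D

Putting every candidate on a common basis:
  sample J: σ_y = 270.3 MPa, ρ = 8004 kg/m³
  sample F: σ_y = 33.72 MPa, ρ = 2467 kg/m³
  sample D: σ_y = 1179 MPa, ρ = 8420 kg/m³
  sample X: σ_y = 221.0 MPa, ρ = 7130 kg/m³
  sample H: σ_y = 232.4 MPa, ρ = 2740 kg/m³
  sample W: σ_y = 57.70 MPa, ρ = 1130 kg/m³
  sample D: M = 140 kN·m/kg
  sample H: M = 84.8 kN·m/kg
  sample W: M = 51.1 kN·m/kg
  sample J: M = 33.8 kN·m/kg
  sample X: M = 31.0 kN·m/kg
  sample F: M = 13.7 kN·m/kg
Highest index: sample D.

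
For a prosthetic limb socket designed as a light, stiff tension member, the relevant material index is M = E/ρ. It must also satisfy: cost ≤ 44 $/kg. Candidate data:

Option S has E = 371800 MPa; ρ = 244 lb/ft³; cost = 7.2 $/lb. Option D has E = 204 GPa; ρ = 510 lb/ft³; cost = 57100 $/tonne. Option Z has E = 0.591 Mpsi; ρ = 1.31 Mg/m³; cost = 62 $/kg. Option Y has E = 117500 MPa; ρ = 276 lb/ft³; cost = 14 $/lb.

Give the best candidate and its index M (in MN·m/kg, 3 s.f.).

option S, M = 95.1 MN·m/kg

Screen on constraints: cost ≤ 44 $/kg. Survivors: option S, option Y.
In SI units:
  option S: E = 371.8 GPa, ρ = 3909 kg/m³
  option Y: E = 117.5 GPa, ρ = 4421 kg/m³
  option S: M = 95.1 MN·m/kg
  option Y: M = 26.6 MN·m/kg
The maximum is for option S.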